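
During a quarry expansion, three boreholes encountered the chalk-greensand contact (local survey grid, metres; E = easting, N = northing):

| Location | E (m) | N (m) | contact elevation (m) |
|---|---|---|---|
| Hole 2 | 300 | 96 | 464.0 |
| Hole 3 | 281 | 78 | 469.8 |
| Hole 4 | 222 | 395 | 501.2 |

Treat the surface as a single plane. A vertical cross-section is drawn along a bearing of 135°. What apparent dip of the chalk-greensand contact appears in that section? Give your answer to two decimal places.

14.86°

Two edge vectors: Hole 2→Hole 3 = (-19, -18, 5.8), Hole 2→Hole 4 = (-78, 299, 37.2).
Normal n = (Hole 2→Hole 3) × (Hole 2→Hole 4) = (-2403.8, 254.4, -7085).
So ∂z/∂E = −n_x/n_z = −0.33928 and ∂z/∂N = −n_y/n_z = 0.03591.
Unit vector along 135° is (sin 135°, cos 135°) = (0.7071, -0.7071).
Slope in that direction = a·(0.7071) + b·(-0.7071) = −0.26530.
Apparent dip = arctan|0.26530| = 14.86° (true dip is 18.8°, so apparent ≤ true as expected).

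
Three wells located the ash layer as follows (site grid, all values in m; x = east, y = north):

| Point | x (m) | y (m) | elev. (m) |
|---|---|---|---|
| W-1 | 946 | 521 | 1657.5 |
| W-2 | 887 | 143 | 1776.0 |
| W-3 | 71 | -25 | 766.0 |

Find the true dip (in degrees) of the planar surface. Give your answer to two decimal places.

55.29°

Two edge vectors: W-1→W-2 = (-59, -378, 118.5), W-1→W-3 = (-875, -546, -891.5).
Normal n = (W-1→W-2) × (W-1→W-3) = (401688, -156286, -298536).
So ∂z/∂x = −n_x/n_z = 1.34553 and ∂z/∂y = −n_y/n_z = −0.52351.
Gradient magnitude |∇z| = √(a² + b²) = √(1.81044 + 0.27406) = 1.44378.
True dip = arctan(1.44378) = 55.29°, dipping toward WNW (azimuth ≈ 291°).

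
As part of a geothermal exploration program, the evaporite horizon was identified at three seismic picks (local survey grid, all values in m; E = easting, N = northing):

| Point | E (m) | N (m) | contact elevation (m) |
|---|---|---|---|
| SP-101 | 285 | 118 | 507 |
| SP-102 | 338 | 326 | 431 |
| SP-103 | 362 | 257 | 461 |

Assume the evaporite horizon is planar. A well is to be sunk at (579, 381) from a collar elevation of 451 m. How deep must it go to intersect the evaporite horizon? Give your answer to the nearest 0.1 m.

14.0 m

Two edge vectors: SP-101→SP-102 = (53, 208, -76), SP-101→SP-103 = (77, 139, -46).
Normal n = (SP-101→SP-102) × (SP-101→SP-103) = (996, -3414, -8649).
So ∂z/∂E = −n_x/n_z = 0.11516 and ∂z/∂N = −n_y/n_z = −0.39473.
Intercept c from SP-101: 507 − 32.82 + 46.58 = 520.76.
At (579, 381): z_contact = 66.68 − 150.39 + 520.76 = 437.04 m.
Depth below ground = 451 − 437.04 = 14.0 m.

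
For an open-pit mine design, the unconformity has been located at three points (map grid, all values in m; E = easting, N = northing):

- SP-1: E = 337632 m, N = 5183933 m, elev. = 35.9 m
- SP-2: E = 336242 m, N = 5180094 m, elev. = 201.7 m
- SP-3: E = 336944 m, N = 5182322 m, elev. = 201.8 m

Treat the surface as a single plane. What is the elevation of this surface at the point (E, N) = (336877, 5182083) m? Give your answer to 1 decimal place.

194.1 m

Two edge vectors: SP-1→SP-2 = (-1390, -3839, 165.8), SP-1→SP-3 = (-688, -1611, 165.9).
Normal n = (SP-1→SP-2) × (SP-1→SP-3) = (-369786.3, 116530.6, -401942).
So ∂z/∂E = −n_x/n_z = −0.919999154 and ∂z/∂N = −n_y/n_z = 0.289918944.
Intercept c from SP-1: 35.9 + 310621.15 − 1502920.38 = −1192263.32.
At (336877, 5182083): z = −309926.6 + 1502384.0 − 1192263.32 = 194.1 m.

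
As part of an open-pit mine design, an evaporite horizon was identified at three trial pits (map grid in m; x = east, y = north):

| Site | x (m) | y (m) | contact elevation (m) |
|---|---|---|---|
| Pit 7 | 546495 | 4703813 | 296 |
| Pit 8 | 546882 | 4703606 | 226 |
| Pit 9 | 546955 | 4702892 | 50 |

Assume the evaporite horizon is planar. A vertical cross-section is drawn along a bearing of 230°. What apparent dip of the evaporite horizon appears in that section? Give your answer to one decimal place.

Let the plane be z = a·x + b·y + c.
Pit 8−Pit 7: 387a − 207b = −70;  Pit 9−Pit 7: 460a − 921b = −246.
Solving gives a = −0.05187, b = 0.24120.
Unit vector along 230° is (sin 230°, cos 230°) = (-0.7660, -0.6428).
Slope in that direction = a·(-0.7660) + b·(-0.6428) = −0.11531.
Apparent dip = arctan|0.11531| = 6.6° (true dip is 13.9°, so apparent ≤ true as expected).

6.6°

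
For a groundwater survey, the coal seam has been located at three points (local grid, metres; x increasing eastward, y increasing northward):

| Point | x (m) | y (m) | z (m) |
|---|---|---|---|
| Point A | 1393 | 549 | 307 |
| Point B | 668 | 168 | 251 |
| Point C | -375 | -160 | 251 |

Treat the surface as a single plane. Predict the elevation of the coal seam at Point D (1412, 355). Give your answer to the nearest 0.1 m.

233.8 m

Two edge vectors: Point A→Point B = (-725, -381, -56), Point A→Point C = (-1768, -709, -56).
Normal n = (Point A→Point B) × (Point A→Point C) = (-18368, 58408, -159583).
So ∂z/∂x = −n_x/n_z = −0.115100 and ∂z/∂y = −n_y/n_z = 0.366004.
Intercept c from Point A: 307 + 160.33 − 200.94 = 266.40.
At (1412, 355): z = −162.5 + 129.9 + 266.40 = 233.8 m.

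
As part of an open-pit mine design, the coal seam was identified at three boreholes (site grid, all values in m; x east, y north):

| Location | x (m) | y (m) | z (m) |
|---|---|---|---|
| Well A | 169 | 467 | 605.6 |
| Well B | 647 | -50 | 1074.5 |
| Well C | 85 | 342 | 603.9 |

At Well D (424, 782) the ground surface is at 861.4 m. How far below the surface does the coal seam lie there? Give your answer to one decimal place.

Two edge vectors: Well A→Well B = (478, -517, 468.9), Well A→Well C = (-84, -125, -1.7).
Normal n = (Well A→Well B) × (Well A→Well C) = (59491.4, -38575, -103178).
So ∂z/∂x = −n_x/n_z = 0.57659 and ∂z/∂y = −n_y/n_z = −0.37387.
Intercept c from Well A: 605.6 − 97.44 + 174.60 = 682.75.
At (424, 782): z_contact = 244.47 − 292.37 + 682.75 = 634.86 m.
Depth below ground = 861.4 − 634.86 = 226.5 m.

226.5 m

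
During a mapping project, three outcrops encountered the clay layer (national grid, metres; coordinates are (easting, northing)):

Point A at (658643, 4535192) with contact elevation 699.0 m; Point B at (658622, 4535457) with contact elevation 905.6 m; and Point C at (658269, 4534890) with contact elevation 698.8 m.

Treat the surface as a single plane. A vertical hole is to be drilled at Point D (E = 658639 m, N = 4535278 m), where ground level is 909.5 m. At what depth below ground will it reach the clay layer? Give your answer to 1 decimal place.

145.1 m

Two edge vectors: Point A→Point B = (-21, 265, 206.6), Point A→Point C = (-374, -302, -0.2).
Normal n = (Point A→Point B) × (Point A→Point C) = (62340.2, -77272.6, 105452).
So ∂z/∂E = −n_x/n_z = −0.591171339 and ∂z/∂N = −n_y/n_z = 0.732775101.
Intercept c from Point A: 699 + 389370.86 − 3323275.78 = −2933205.91.
At (658639, 4535278): z_contact = −389368.50 + 3323338.80 − 2933205.91 = 764.38 m.
Depth below ground = 909.5 − 764.38 = 145.1 m.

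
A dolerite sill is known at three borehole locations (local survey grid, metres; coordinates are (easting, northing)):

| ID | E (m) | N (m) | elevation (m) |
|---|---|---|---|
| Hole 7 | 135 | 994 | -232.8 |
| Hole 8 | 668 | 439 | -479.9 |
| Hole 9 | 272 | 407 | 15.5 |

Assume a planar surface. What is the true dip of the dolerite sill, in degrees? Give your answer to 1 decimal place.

54.2°

Let the plane be z = a·E + b·N + c.
Hole 8−Hole 7: 533a − 555b = −247.1;  Hole 9−Hole 7: 137a − 587b = 248.3.
Solving gives a = −1.19430, b = −0.70174.
Gradient magnitude |∇z| = √(a² + b²) = √(1.42636 + 0.49243) = 1.38521.
True dip = arctan(1.38521) = 54.2°, dipping toward ENE (azimuth ≈ 060°).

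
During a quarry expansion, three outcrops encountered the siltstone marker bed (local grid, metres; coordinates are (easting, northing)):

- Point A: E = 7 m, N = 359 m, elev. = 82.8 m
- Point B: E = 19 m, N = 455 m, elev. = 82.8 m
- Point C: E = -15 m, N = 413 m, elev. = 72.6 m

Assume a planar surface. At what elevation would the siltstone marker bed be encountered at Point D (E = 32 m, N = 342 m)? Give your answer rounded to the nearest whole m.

Two edge vectors: Point A→Point B = (12, 96, 0), Point A→Point C = (-22, 54, -10.2).
Normal n = (Point A→Point B) × (Point A→Point C) = (-979.2, 122.4, 2760).
So ∂z/∂E = −n_x/n_z = 0.35478 and ∂z/∂N = −n_y/n_z = −0.04435.
Intercept c from Point A: 82.8 − 2.48 + 15.92 = 96.24.
At (32, 342): z = 11.4 − 15.2 + 96.24 = 92.4 m.

92 m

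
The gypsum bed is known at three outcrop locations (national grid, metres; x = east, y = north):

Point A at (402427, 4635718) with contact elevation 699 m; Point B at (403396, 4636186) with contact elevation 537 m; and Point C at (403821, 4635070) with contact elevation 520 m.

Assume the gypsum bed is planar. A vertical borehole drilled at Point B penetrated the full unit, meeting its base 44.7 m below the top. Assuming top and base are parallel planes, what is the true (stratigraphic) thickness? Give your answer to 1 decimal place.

44.2 m

Let the plane be z = a·x + b·y + c.
Point B−Point A: 969a + 468b = −162;  Point C−Point A: 1394a − 648b = −179.
Solving gives a = −0.14742, b = −0.04091.
|∇z| = √(a²+b²) = 0.15300, so dip δ = arctan(0.15300) = 8.70°.
True thickness = vertical thickness × cos δ = 44.7 × cos 8.70° = 44.2 m.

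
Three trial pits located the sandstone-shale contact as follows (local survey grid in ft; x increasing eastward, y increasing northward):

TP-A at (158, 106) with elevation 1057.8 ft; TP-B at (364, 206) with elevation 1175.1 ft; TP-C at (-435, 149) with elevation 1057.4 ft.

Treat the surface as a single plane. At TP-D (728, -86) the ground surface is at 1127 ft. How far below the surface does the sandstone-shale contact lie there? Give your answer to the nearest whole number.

222 ft

Two edge vectors: TP-A→TP-B = (206, 100, 117.3), TP-A→TP-C = (-593, 43, -0.4).
Normal n = (TP-A→TP-B) × (TP-A→TP-C) = (-5083.9, -69476.5, 68158).
So ∂z/∂x = −n_x/n_z = 0.07459 and ∂z/∂y = −n_y/n_z = 1.01934.
Intercept c from TP-A: 1057.8 − 11.79 − 108.05 = 937.96.
At (728, -86): z_contact = 54.3 − 87.7 + 937.96 = 904.6 ft.
Depth below ground = 1127 − 904.6 = 222 ft.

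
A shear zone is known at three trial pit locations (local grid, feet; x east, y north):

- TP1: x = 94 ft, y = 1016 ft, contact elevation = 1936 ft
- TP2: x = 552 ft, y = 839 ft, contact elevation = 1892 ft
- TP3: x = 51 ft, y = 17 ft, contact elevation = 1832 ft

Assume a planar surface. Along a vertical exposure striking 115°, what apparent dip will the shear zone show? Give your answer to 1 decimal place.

5.4°

Let the plane be z = a·x + b·y + c.
TP2−TP1: 458a − 177b = −44;  TP3−TP1: −43a − 999b = −104.
Solving gives a = −0.05492, b = 0.10647.
Unit vector along 115° is (sin 115°, cos 115°) = (0.9063, -0.4226).
Slope in that direction = a·(0.9063) + b·(-0.4226) = −0.09477.
Apparent dip = arctan|0.09477| = 5.4° (true dip is 6.8°, so apparent ≤ true as expected).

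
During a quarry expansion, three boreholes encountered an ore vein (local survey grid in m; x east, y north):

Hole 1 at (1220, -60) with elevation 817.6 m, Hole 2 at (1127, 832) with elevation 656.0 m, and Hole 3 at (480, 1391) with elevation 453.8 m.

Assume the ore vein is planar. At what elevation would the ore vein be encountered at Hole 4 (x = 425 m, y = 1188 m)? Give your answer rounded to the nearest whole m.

Let the plane be z = a·x + b·y + c.
Hole 2−Hole 1: −93a + 892b = −161.6;  Hole 3−Hole 1: −740a + 1451b = −363.8.
Solving gives a = 0.17144, b = −0.16329.
Then c = 817.6 − a·1220 − b·-60 = 598.65.
At (425, 1188): z = 72.9 − 194.0 + 598.65 = 477.5 m.

478 m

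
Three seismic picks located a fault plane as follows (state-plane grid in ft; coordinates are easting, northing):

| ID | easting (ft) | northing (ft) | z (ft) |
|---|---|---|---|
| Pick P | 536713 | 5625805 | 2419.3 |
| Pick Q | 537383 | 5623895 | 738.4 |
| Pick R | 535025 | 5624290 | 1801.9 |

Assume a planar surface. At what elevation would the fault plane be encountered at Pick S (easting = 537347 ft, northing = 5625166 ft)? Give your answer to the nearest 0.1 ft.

1724.8 ft

Let the plane be z = a·easting + b·northing + c.
Pick Q−Pick P: 670a − 1910b = −1680.9;  Pick R−Pick P: −1688a − 1515b = −617.4.
Solving gives a = −0.322549556, b = 0.766906700.
Then c = 2419.3 − a·536713 − b·5625805 = −4138931.71.
At (537347, 5625166): z = −173321.0 + 4313977.5 − 4138931.71 = 1724.8 ft.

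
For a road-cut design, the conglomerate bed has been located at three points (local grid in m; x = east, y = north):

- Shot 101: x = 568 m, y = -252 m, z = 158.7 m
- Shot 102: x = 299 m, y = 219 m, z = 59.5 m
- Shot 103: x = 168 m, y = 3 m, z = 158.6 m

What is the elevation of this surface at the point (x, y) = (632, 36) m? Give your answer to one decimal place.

49.9 m

Two edge vectors: Shot 101→Shot 102 = (-269, 471, -99.2), Shot 101→Shot 103 = (-400, 255, -0.1).
Normal n = (Shot 101→Shot 102) × (Shot 101→Shot 103) = (25248.9, 39653.1, 119805).
So ∂z/∂x = −n_x/n_z = −0.21075 and ∂z/∂y = −n_y/n_z = −0.33098.
Intercept c from Shot 101: 158.7 + 119.71 − 83.41 = 195.00.
At (632, 36): z = −133.2 − 11.9 + 195.00 = 49.9 m.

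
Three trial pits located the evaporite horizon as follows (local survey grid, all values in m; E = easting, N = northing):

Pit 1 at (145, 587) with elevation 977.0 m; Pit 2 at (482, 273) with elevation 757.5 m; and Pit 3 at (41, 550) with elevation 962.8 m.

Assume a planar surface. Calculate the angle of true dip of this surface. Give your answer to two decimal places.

Let the plane be z = a·E + b·N + c.
Pit 2−Pit 1: 337a − 314b = −219.5;  Pit 3−Pit 1: −104a − 37b = −14.2.
Solving gives a = −0.08117, b = 0.61193.
Gradient magnitude |∇z| = √(a² + b²) = √(0.00659 + 0.37446) = 0.61729.
True dip = arctan(0.61729) = 31.69°, dipping toward S (azimuth ≈ 172°).

31.69°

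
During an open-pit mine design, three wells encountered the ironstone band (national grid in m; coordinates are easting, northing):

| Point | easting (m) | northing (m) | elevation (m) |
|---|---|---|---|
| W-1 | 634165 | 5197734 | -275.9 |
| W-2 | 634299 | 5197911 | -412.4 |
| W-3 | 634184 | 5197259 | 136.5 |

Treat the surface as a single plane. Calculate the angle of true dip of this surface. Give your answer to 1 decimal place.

41.1°

Let the plane be z = a·easting + b·northing + c.
W-2−W-1: 134a + 177b = −136.5;  W-3−W-1: 19a − 475b = 412.4.
Solving gives a = 0.12173, b = −0.86334.
Gradient magnitude |∇z| = √(a² + b²) = √(0.01482 + 0.74536) = 0.87188.
True dip = arctan(0.87188) = 41.1°, dipping toward N (azimuth ≈ 352°).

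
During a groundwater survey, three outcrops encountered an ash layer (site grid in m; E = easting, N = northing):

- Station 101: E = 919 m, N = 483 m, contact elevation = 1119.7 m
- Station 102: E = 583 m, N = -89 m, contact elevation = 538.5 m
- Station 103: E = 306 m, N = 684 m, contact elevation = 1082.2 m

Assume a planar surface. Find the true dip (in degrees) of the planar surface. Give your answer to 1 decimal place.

Two edge vectors: Station 101→Station 102 = (-336, -572, -581.2), Station 101→Station 103 = (-613, 201, -37.5).
Normal n = (Station 101→Station 102) × (Station 101→Station 103) = (138271.2, 343675.6, -418172).
So ∂z/∂E = −n_x/n_z = 0.33066 and ∂z/∂N = −n_y/n_z = 0.82185.
Gradient magnitude |∇z| = √(a² + b²) = √(0.10933 + 0.67544) = 0.88588.
True dip = arctan(0.88588) = 41.5°, dipping toward SSW (azimuth ≈ 202°).

41.5°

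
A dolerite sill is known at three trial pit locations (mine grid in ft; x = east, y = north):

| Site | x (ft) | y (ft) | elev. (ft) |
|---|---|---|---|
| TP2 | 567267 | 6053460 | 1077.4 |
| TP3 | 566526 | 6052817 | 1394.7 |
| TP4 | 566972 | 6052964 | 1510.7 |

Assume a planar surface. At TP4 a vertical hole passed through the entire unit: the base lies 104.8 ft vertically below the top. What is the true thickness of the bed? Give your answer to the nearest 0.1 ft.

59.5 ft

Two edge vectors: TP2→TP3 = (-741, -643, 317.3), TP2→TP4 = (-295, -496, 433.3).
Normal n = (TP2→TP3) × (TP2→TP4) = (-121231.1, 227471.8, 177851).
So ∂z/∂x = −n_x/n_z = 0.68164 and ∂z/∂y = −n_y/n_z = −1.27900.
|∇z| = √(a²+b²) = 1.44931, so dip δ = arctan(1.44931) = 55.39°.
True thickness = vertical thickness × cos δ = 104.8 × cos 55.39° = 59.5 ft.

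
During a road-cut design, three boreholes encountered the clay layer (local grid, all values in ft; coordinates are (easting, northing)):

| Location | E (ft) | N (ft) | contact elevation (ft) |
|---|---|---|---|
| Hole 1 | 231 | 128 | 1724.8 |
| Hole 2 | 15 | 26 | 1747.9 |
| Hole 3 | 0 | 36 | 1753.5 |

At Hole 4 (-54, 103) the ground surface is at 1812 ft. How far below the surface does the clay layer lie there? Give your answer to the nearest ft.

Let the plane be z = a·E + b·N + c.
Hole 2−Hole 1: −216a − 102b = 23.1;  Hole 3−Hole 1: −231a − 92b = 28.7.
Solving gives a = −0.21740, b = 0.23390.
Then c = 1724.8 − a·231 − b·128 = 1745.08.
At (-54, 103): z_contact = 11.7 + 24.1 + 1745.08 = 1780.9 ft.
Depth below ground = 1812 − 1780.9 = 31 ft.

31 ft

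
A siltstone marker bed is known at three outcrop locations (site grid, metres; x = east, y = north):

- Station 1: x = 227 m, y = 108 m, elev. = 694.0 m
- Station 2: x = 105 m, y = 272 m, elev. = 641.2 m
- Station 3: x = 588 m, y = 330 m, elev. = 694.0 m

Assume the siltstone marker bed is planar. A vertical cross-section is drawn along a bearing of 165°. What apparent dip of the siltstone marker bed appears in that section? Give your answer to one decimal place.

Two edge vectors: Station 1→Station 2 = (-122, 164, -52.8), Station 1→Station 3 = (361, 222, 0).
Normal n = (Station 1→Station 2) × (Station 1→Station 3) = (11721.6, -19060.8, -86288).
So ∂z/∂x = −n_x/n_z = 0.13584 and ∂z/∂y = −n_y/n_z = −0.22090.
Unit vector along 165° is (sin 165°, cos 165°) = (0.2588, -0.9659).
Slope in that direction = a·(0.2588) + b·(-0.9659) = 0.24853.
Apparent dip = arctan|0.24853| = 14.0° (true dip is 14.5°, so apparent ≤ true as expected).

14.0°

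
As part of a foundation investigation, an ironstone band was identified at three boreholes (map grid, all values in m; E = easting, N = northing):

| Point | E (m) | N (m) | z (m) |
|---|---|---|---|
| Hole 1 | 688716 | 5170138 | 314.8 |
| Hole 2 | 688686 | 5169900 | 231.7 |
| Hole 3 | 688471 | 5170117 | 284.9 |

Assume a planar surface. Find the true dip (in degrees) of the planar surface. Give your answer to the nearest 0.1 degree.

Let the plane be z = a·E + b·N + c.
Hole 2−Hole 1: −30a − 238b = −83.1;  Hole 3−Hole 1: −245a − 21b = −29.9.
Solving gives a = 0.09312, b = 0.33742.
Gradient magnitude |∇z| = √(a² + b²) = √(0.00867 + 0.11385) = 0.35004.
True dip = arctan(0.35004) = 19.3°, dipping toward SSW (azimuth ≈ 195°).

19.3°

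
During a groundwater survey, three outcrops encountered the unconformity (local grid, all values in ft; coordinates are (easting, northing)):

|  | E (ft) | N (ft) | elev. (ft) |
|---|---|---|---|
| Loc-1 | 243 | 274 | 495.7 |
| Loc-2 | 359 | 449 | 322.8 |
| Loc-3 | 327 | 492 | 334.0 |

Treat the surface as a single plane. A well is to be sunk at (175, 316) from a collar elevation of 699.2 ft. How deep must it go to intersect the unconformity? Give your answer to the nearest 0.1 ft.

Two edge vectors: Loc-1→Loc-2 = (116, 175, -172.9), Loc-1→Loc-3 = (84, 218, -161.7).
Normal n = (Loc-1→Loc-2) × (Loc-1→Loc-3) = (9394.7, 4233.6, 10588).
So ∂z/∂E = −n_x/n_z = −0.88730 and ∂z/∂N = −n_y/n_z = −0.39985.
Intercept c from Loc-1: 495.7 + 215.61 + 109.56 = 820.87.
At (175, 316): z_contact = −155.28 − 126.35 + 820.87 = 539.24 ft.
Depth below ground = 699.2 − 539.24 = 160.0 ft.

160.0 ft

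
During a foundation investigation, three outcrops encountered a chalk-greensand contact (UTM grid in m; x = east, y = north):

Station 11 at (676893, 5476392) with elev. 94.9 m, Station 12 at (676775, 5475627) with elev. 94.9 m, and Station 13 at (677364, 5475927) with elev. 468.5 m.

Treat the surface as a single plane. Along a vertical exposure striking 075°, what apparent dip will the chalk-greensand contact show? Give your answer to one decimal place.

Let the plane be z = a·x + b·y + c.
Station 12−Station 11: −118a − 765b = 0;  Station 13−Station 11: 471a − 465b = 373.6.
Solving gives a = 0.68838, b = −0.10618.
Unit vector along 075° is (sin 75°, cos 75°) = (0.9659, 0.2588).
Slope in that direction = a·(0.9659) + b·(0.2588) = 0.63744.
Apparent dip = arctan|0.63744| = 32.5° (true dip is 34.9°, so apparent ≤ true as expected).

32.5°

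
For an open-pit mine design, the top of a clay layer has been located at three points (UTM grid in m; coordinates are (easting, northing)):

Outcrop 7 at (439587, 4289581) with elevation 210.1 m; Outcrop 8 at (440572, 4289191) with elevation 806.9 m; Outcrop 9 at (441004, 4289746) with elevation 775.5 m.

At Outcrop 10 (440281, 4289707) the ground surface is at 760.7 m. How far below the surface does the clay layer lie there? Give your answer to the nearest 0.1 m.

Two edge vectors: Outcrop 7→Outcrop 8 = (985, -390, 596.8), Outcrop 7→Outcrop 9 = (1417, 165, 565.4).
Normal n = (Outcrop 7→Outcrop 8) × (Outcrop 7→Outcrop 9) = (-318978, 288746.6, 715155).
So ∂z/∂E = −n_x/n_z = 0.446026386 and ∂z/∂N = −n_y/n_z = −0.403753872.
Intercept c from Outcrop 7: 210.1 − 196067.40 + 1731934.94 = 1536077.64.
At (440281, 4289707): z_contact = 196376.94 − 1731985.81 + 1536077.64 = 468.77 m.
Depth below ground = 760.7 − 468.77 = 291.9 m.

291.9 m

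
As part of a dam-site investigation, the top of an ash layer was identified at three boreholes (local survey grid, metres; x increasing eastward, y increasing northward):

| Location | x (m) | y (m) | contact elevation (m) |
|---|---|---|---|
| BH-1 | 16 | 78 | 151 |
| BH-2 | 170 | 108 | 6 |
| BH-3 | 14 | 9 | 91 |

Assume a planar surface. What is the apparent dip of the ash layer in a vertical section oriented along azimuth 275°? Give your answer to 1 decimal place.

Two edge vectors: BH-1→BH-2 = (154, 30, -145), BH-1→BH-3 = (-2, -69, -60).
Normal n = (BH-1→BH-2) × (BH-1→BH-3) = (-11805, 9530, -10566).
So ∂z/∂x = −n_x/n_z = −1.11726 and ∂z/∂y = −n_y/n_z = 0.90195.
Unit vector along 275° is (sin 275°, cos 275°) = (-0.9962, 0.0872).
Slope in that direction = a·(-0.9962) + b·(0.0872) = 1.19162.
Apparent dip = arctan|1.19162| = 50.0° (true dip is 55.1°, so apparent ≤ true as expected).

50.0°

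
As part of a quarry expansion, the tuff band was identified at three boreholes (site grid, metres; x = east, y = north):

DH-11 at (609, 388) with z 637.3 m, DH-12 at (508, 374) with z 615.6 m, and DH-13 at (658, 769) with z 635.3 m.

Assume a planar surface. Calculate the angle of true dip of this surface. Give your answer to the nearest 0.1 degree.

Let the plane be z = a·x + b·y + c.
DH-12−DH-11: −101a − 14b = −21.7;  DH-13−DH-11: 49a + 381b = −2.
Solving gives a = 0.21949, b = −0.03348.
Gradient magnitude |∇z| = √(a² + b²) = √(0.04818 + 0.00112) = 0.22203.
True dip = arctan(0.22203) = 12.5°, dipping toward W (azimuth ≈ 279°).

12.5°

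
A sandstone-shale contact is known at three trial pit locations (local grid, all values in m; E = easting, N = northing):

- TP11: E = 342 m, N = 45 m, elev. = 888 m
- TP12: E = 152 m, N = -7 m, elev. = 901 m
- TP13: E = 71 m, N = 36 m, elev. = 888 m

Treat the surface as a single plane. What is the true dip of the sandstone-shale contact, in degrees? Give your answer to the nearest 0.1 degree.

Two edge vectors: TP11→TP12 = (-190, -52, 13), TP11→TP13 = (-271, -9, 0).
Normal n = (TP11→TP12) × (TP11→TP13) = (117, -3523, -12382).
So ∂z/∂E = −n_x/n_z = 0.00945 and ∂z/∂N = −n_y/n_z = −0.28453.
Gradient magnitude |∇z| = √(a² + b²) = √(0.00009 + 0.08096) = 0.28468.
True dip = arctan(0.28468) = 15.9°, dipping toward N (azimuth ≈ 358°).

15.9°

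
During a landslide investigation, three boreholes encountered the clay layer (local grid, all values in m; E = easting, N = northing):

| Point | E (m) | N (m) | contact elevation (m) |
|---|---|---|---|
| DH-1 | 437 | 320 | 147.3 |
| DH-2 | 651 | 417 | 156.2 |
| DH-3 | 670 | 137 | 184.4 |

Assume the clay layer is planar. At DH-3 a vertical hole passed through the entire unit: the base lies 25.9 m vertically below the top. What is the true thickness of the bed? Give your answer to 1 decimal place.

Let the plane be z = a·E + b·N + c.
DH-2−DH-1: 214a + 97b = 8.9;  DH-3−DH-1: 233a − 183b = 37.1.
Solving gives a = 0.08464, b = −0.09497.
|∇z| = √(a²+b²) = 0.12721, so dip δ = arctan(0.12721) = 7.25°.
True thickness = vertical thickness × cos δ = 25.9 × cos 7.25° = 25.7 m.

25.7 m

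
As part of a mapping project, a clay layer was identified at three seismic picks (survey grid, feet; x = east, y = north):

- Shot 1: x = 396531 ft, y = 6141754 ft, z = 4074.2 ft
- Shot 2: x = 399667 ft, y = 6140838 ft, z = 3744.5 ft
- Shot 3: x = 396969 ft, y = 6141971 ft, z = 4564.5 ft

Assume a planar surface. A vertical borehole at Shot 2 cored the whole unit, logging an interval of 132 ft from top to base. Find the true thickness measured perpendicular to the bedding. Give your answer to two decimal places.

70.16 ft

Two edge vectors: Shot 1→Shot 2 = (3136, -916, -329.7), Shot 1→Shot 3 = (438, 217, 490.3).
Normal n = (Shot 1→Shot 2) × (Shot 1→Shot 3) = (-377569.9, -1681989.4, 1081720).
So ∂z/∂x = −n_x/n_z = 0.34905 and ∂z/∂y = −n_y/n_z = 1.55492.
|∇z| = √(a²+b²) = 1.59362, so dip δ = arctan(1.59362) = 57.89°.
True thickness = vertical thickness × cos δ = 132 × cos 57.89° = 70.16 ft.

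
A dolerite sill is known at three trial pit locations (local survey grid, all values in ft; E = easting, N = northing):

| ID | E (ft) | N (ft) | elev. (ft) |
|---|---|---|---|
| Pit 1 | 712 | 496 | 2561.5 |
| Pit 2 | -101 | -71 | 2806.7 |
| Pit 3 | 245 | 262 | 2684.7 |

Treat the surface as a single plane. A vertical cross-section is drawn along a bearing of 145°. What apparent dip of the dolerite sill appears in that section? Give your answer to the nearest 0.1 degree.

3.5°

Two edge vectors: Pit 1→Pit 2 = (-813, -567, 245.2), Pit 1→Pit 3 = (-467, -234, 123.2).
Normal n = (Pit 1→Pit 2) × (Pit 1→Pit 3) = (-12477.6, -14346.8, -74547).
So ∂z/∂E = −n_x/n_z = −0.16738 and ∂z/∂N = −n_y/n_z = −0.19245.
Unit vector along 145° is (sin 145°, cos 145°) = (0.5736, -0.8192).
Slope in that direction = a·(0.5736) + b·(-0.8192) = 0.06164.
Apparent dip = arctan|0.06164| = 3.5° (true dip is 14.3°, so apparent ≤ true as expected).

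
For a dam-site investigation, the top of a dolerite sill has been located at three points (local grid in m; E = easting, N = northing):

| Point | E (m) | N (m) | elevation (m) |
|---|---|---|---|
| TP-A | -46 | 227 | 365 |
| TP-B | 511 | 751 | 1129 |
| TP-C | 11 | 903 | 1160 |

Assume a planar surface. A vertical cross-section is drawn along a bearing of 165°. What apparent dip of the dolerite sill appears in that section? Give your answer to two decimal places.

Two edge vectors: TP-A→TP-B = (557, 524, 764), TP-A→TP-C = (57, 676, 795).
Normal n = (TP-A→TP-B) × (TP-A→TP-C) = (-99884, -399267, 346664).
So ∂z/∂E = −n_x/n_z = 0.28813 and ∂z/∂N = −n_y/n_z = 1.15174.
Unit vector along 165° is (sin 165°, cos 165°) = (0.2588, -0.9659).
Slope in that direction = a·(0.2588) + b·(-0.9659) = −1.03792.
Apparent dip = arctan|1.03792| = 46.07° (true dip is 49.9°, so apparent ≤ true as expected).

46.07°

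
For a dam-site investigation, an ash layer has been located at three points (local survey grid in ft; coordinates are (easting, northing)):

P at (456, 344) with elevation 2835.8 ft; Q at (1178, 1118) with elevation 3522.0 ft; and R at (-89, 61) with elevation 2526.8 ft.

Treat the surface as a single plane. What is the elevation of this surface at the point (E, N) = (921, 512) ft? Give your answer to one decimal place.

Let the plane be z = a·E + b·N + c.
Q−P: 722a + 774b = 686.2;  R−P: −545a − 283b = −309.
Solving gives a = 0.206761, b = 0.693693.
Then c = 2835.8 − a·456 − b·344 = 2502.89.
At (921, 512): z = 190.4 + 355.2 + 2502.89 = 3048.5 ft.

3048.5 ft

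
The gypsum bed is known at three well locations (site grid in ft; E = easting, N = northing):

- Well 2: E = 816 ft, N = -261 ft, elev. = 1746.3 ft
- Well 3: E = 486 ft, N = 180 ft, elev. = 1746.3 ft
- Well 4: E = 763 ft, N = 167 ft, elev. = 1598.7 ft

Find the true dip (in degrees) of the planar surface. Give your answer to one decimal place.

34.6°

Let the plane be z = a·E + b·N + c.
Well 3−Well 2: −330a + 441b = 0;  Well 4−Well 2: −53a + 428b = −147.6.
Solving gives a = −0.55225, b = −0.41325.
Gradient magnitude |∇z| = √(a² + b²) = √(0.30498 + 0.17077) = 0.68974.
True dip = arctan(0.68974) = 34.6°, dipping toward NE (azimuth ≈ 053°).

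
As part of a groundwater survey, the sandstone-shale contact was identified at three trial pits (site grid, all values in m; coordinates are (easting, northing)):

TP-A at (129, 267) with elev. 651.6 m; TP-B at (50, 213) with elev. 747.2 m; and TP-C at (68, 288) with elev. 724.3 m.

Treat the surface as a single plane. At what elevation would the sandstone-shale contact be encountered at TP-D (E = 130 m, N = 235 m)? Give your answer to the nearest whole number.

651 m

Let the plane be z = a·E + b·N + c.
TP-B−TP-A: −79a − 54b = 95.6;  TP-C−TP-A: −61a + 21b = 72.7.
Solving gives a = −1.19794, b = −0.01783.
Then c = 651.6 − a·129 − b·267 = 810.89.
At (130, 235): z = −155.7 − 4.2 + 810.89 = 651.0 m.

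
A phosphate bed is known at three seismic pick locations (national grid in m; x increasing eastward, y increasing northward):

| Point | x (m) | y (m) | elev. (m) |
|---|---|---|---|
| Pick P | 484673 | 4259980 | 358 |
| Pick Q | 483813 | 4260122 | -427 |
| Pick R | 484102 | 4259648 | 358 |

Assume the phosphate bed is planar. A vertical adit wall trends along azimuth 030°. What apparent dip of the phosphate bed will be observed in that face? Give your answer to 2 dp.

35.12°

Let the plane be z = a·x + b·y + c.
Pick Q−Pick P: −860a + 142b = −785;  Pick R−Pick P: −571a − 332b = 0.
Solving gives a = 0.71091, b = −1.22267.
Unit vector along 030° is (sin 30°, cos 30°) = (0.5000, 0.8660).
Slope in that direction = a·(0.5000) + b·(0.8660) = −0.70341.
Apparent dip = arctan|0.70341| = 35.12° (true dip is 54.7°, so apparent ≤ true as expected).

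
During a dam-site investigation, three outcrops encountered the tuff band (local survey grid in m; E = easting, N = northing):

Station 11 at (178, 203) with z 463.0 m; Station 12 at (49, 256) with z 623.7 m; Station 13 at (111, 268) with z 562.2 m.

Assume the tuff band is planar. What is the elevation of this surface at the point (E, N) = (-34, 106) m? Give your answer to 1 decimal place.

Two edge vectors: Station 11→Station 12 = (-129, 53, 160.7), Station 11→Station 13 = (-67, 65, 99.2).
Normal n = (Station 11→Station 12) × (Station 11→Station 13) = (-5187.9, 2029.9, -4834).
So ∂z/∂E = −n_x/n_z = −1.07321 and ∂z/∂N = −n_y/n_z = 0.41992.
Intercept c from Station 11: 463 + 191.03 − 85.24 = 568.79.
At (-34, 106): z = 36.5 + 44.5 + 568.79 = 649.8 m.

649.8 m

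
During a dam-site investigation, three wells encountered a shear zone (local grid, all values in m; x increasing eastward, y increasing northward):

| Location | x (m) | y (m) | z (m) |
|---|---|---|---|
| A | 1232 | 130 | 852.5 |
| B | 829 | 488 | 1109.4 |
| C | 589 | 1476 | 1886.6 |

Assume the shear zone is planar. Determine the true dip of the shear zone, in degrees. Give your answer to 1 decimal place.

Two edge vectors: A→B = (-403, 358, 256.9), A→C = (-643, 1346, 1034.1).
Normal n = (A→B) × (A→C) = (24420.4, 251555.6, -312244).
So ∂z/∂x = −n_x/n_z = 0.07821 and ∂z/∂y = −n_y/n_z = 0.80564.
Gradient magnitude |∇z| = √(a² + b²) = √(0.00612 + 0.64905) = 0.80943.
True dip = arctan(0.80943) = 39.0°, dipping toward S (azimuth ≈ 186°).

39.0°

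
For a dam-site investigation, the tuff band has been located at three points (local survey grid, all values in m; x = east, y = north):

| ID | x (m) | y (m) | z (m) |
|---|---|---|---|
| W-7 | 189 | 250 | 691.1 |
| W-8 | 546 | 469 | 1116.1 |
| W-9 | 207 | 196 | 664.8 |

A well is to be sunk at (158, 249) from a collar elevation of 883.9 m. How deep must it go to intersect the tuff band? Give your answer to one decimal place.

Let the plane be z = a·x + b·y + c.
W-8−W-7: 357a + 219b = 425;  W-9−W-7: 18a − 54b = −26.3.
Solving gives a = 0.74032, b = 0.73381.
Then c = 691.1 − a·189 − b·250 = 367.73.
At (158, 249): z_contact = 116.97 + 182.72 + 367.73 = 667.42 m.
Depth below ground = 883.9 − 667.42 = 216.5 m.

216.5 m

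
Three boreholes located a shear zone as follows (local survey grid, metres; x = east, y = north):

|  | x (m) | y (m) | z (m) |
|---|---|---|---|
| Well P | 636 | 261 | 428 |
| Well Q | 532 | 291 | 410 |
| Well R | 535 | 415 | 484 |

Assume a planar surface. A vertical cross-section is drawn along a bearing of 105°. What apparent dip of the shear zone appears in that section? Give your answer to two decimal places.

Two edge vectors: Well P→Well Q = (-104, 30, -18), Well P→Well R = (-101, 154, 56).
Normal n = (Well P→Well Q) × (Well P→Well R) = (4452, 7642, -12986).
So ∂z/∂x = −n_x/n_z = 0.34283 and ∂z/∂y = −n_y/n_z = 0.58848.
Unit vector along 105° is (sin 105°, cos 105°) = (0.9659, -0.2588).
Slope in that direction = a·(0.9659) + b·(-0.2588) = 0.17884.
Apparent dip = arctan|0.17884| = 10.14° (true dip is 34.3°, so apparent ≤ true as expected).

10.14°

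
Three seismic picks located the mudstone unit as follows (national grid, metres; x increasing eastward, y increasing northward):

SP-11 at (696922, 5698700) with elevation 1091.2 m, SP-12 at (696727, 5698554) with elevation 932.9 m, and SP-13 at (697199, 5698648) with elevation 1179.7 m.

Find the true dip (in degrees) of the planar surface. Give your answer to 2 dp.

Let the plane be z = a·x + b·y + c.
SP-12−SP-11: −195a − 146b = −158.3;  SP-13−SP-11: 277a − 52b = 88.5.
Solving gives a = 0.41818, b = 0.52571.
Gradient magnitude |∇z| = √(a² + b²) = √(0.17488 + 0.27637) = 0.67175.
True dip = arctan(0.67175) = 33.89°, dipping toward SW (azimuth ≈ 219°).

33.89°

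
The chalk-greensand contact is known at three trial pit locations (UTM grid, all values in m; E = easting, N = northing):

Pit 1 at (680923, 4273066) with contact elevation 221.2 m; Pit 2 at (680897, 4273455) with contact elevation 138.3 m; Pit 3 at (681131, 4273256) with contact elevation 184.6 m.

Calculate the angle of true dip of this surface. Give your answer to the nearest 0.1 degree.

Two edge vectors: Pit 1→Pit 2 = (-26, 389, -82.9), Pit 1→Pit 3 = (208, 190, -36.6).
Normal n = (Pit 1→Pit 2) × (Pit 1→Pit 3) = (1513.6, -18194.8, -85852).
So ∂z/∂E = −n_x/n_z = 0.01763 and ∂z/∂N = −n_y/n_z = −0.21193.
Gradient magnitude |∇z| = √(a² + b²) = √(0.00031 + 0.04492) = 0.21266.
True dip = arctan(0.21266) = 12.0°, dipping toward N (azimuth ≈ 355°).

12.0°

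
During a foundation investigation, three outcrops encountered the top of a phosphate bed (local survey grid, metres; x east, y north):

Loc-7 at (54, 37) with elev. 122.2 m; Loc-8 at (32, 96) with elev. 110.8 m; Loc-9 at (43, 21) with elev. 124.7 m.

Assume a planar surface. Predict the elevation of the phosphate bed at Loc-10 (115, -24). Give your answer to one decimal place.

135.3 m

Let the plane be z = a·x + b·y + c.
Loc-8−Loc-7: −22a + 59b = −11.4;  Loc-9−Loc-7: −11a − 16b = 2.5.
Solving gives a = 0.03487, b = −0.18022.
Then c = 122.2 − a·54 − b·37 = 126.99.
At (115, -24): z = 4.0 + 4.3 + 126.99 = 135.3 m.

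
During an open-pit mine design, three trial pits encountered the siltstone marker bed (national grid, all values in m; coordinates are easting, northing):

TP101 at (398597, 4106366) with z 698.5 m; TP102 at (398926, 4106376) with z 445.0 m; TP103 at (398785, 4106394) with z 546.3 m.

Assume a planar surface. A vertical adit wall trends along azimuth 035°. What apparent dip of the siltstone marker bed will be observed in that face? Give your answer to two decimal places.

Let the plane be z = a·easting + b·northing + c.
TP102−TP101: 329a + 10b = −253.5;  TP103−TP101: 188a + 28b = −152.2.
Solving gives a = −0.76050, b = −0.32949.
Unit vector along 035° is (sin 35°, cos 35°) = (0.5736, 0.8192).
Slope in that direction = a·(0.5736) + b·(0.8192) = −0.70611.
Apparent dip = arctan|0.70611| = 35.23° (true dip is 39.7°, so apparent ≤ true as expected).

35.23°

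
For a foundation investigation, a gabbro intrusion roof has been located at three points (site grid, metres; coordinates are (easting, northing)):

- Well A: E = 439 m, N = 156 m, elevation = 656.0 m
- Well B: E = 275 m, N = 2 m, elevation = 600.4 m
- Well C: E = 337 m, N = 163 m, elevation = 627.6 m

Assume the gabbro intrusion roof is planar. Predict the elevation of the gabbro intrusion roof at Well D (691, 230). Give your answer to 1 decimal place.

731.7 m

Let the plane be z = a·E + b·N + c.
Well B−Well A: −164a − 154b = −55.6;  Well C−Well A: −102a + 7b = −28.4.
Solving gives a = 0.28256, b = 0.06013.
Then c = 656 − a·439 − b·156 = 522.58.
At (691, 230): z = 195.2 + 13.8 + 522.58 = 731.7 m.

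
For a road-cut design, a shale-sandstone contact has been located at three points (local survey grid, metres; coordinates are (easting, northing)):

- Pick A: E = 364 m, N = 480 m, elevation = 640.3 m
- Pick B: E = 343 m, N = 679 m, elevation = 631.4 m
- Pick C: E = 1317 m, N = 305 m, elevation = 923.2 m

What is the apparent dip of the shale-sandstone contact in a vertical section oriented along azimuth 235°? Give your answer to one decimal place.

Two edge vectors: Pick A→Pick B = (-21, 199, -8.9), Pick A→Pick C = (953, -175, 282.9).
Normal n = (Pick A→Pick B) × (Pick A→Pick C) = (54739.6, -2540.8, -185972).
So ∂z/∂E = −n_x/n_z = 0.29434 and ∂z/∂N = −n_y/n_z = −0.01366.
Unit vector along 235° is (sin 235°, cos 235°) = (-0.8192, -0.5736).
Slope in that direction = a·(-0.8192) + b·(-0.5736) = −0.23328.
Apparent dip = arctan|0.23328| = 13.1° (true dip is 16.4°, so apparent ≤ true as expected).

13.1°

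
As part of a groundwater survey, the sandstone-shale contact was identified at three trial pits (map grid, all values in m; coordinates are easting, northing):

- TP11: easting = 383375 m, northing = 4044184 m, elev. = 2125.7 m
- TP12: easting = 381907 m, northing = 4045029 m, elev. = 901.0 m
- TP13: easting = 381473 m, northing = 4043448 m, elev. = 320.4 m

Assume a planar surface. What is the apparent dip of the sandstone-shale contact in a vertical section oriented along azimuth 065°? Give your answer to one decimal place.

41.0°

Two edge vectors: TP11→TP12 = (-1468, 845, -1224.7), TP11→TP13 = (-1902, -736, -1805.3).
Normal n = (TP11→TP12) × (TP11→TP13) = (-2426857.7, -320801, 2687638).
So ∂z/∂easting = −n_x/n_z = 0.90297 and ∂z/∂northing = −n_y/n_z = 0.11936.
Unit vector along 065° is (sin 65°, cos 65°) = (0.9063, 0.4226).
Slope in that direction = a·(0.9063) + b·(0.4226) = 0.86881.
Apparent dip = arctan|0.86881| = 41.0° (true dip is 42.3°, so apparent ≤ true as expected).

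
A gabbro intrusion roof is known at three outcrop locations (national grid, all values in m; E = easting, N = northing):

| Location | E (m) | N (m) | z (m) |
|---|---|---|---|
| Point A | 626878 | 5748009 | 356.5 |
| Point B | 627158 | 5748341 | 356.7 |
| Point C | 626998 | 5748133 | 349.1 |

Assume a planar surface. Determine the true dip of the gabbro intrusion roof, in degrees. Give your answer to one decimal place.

32.4°

Two edge vectors: Point A→Point B = (280, 332, 0.2), Point A→Point C = (120, 124, -7.4).
Normal n = (Point A→Point B) × (Point A→Point C) = (-2481.6, 2096, -5120).
So ∂z/∂E = −n_x/n_z = −0.48469 and ∂z/∂N = −n_y/n_z = 0.40937.
Gradient magnitude |∇z| = √(a² + b²) = √(0.23492 + 0.16759) = 0.63444.
True dip = arctan(0.63444) = 32.4°, dipping toward SE (azimuth ≈ 130°).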